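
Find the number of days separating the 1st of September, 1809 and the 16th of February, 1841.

Day-of-year of September 1, 1809: 244.
Day-of-year of February 16, 1841: 47.
1809 has 365 days, so 365 − 244 = 121 days remain in 1809.
Full years 1810–1840: 23 common + 8 leap = 23×365 + 8×366 = 11323 days.
Total: 121 + 11323 + 47 = 11491 days.

11491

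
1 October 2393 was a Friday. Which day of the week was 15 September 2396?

Sunday

October 1, 2393 → October 1, 2394: 365 days.
October 1, 2394 → October 1, 2395: 365 days.
October 2395: 31 − 1 = 30 days remain.
Then 10 full months totalling 305 days.
September 1–15, 2396: 15 days.
Residual: 350 days.
Total: 1080 days.
1080 mod 7 = 2, so 2 days after Friday is Sunday.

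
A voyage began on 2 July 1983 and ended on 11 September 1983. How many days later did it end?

July 1983: 31 − 2 = 29 days remain.
Then August (31): 31 days.
September 1–11, 1983: 11 days.
Total: 29 + 31 + 11 = 71 days.

71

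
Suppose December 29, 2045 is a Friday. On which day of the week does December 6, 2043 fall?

Count forward from the earlier date (December 6, 2043) to the later (December 29, 2045):
Day-of-year of December 6, 2043: 340.
Day-of-year of December 29, 2045: 363.
2043 has 365 days, so 365 − 340 = 25 days remain in 2043.
Full years: 2044: 366. Sum = 366.
Total: 25 + 366 + 363 = 754 days.
754 mod 7 = 5, so 5 days before Friday is Sunday.

Sunday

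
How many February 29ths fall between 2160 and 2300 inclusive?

34

Years divisible by 4: 2160, 2164, …, 2300 — 36 in all.
Of these, 2200, 2300 are divisible by 100 but not 400, so not leap.
Leap years: 36 − 2 = 34.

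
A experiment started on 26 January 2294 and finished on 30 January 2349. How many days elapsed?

From January 26, 2294 to January 26, 2349: 55 years, of which 13 contain a Feb 29 — 42×365 + 13×366 = 20088 days.
(2300 is not a leap year (divisible by 100 but not 400).)
Within January 2349: 30 − 26 = 4 days.
Total: 20092 days.

20092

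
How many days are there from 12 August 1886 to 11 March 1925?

From August 12, 1886 to August 12, 1924: 38 years, of which 9 contain a Feb 29 — 29×365 + 9×366 = 13879 days.
(1900 is not a leap year (divisible by 100 but not 400).)
August 1924: 31 − 12 = 19 days remain.
Then September (30), October (31), November (30), December (31), January (31), February 1925 (28): 30 + 31 + 30 + 31 + 31 + 28 = 181 days.
March 1–11, 1925: 11 days.
Residual: 211 days.
Total: 14090 days.

14090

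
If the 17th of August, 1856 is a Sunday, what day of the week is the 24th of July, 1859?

Sunday

Day-of-year of August 17, 1856: 230.
Day-of-year of July 24, 1859: 205.
1856 has 366 days, so 366 − 230 = 136 days remain in 1856.
Full years: 1857: 365; 1858: 365. Sum = 730.
Total: 136 + 730 + 205 = 1071 days.
1071 is a multiple of 7, so the 24th of July, 1859 falls on the same weekday: Sunday.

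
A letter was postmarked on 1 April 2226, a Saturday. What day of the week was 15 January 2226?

Sunday

Count forward from the earlier date (January 15, 2226) to the later (April 1, 2226):
January 2226: 31 − 15 = 16 days remain.
Then February 2226 (28), March (31): 28 + 31 = 59 days.
April 1, 2226: 1 day.
Total: 16 + 59 + 1 = 76 days.
76 mod 7 = 6, so 6 days before Saturday is Sunday.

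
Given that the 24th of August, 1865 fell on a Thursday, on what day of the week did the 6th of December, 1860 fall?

Thursday

Count forward from the earlier date (December 6, 1860) to the later (August 24, 1865):
December 6, 1860 → December 6, 1861: 365 days.
December 6, 1861 → December 6, 1862: 365 days.
December 6, 1862 → December 6, 1863: 365 days.
December 6, 1863 → December 6, 1864: 366 days (1864 is a leap year).
December 1864: 31 − 6 = 25 days remain.
Then January (31), February 1865 (28), March (31), April (30), May (31), June (30), July (31): 31 + 28 + 31 + 30 + 31 + 30 + 31 = 212 days.
August 1–24, 1865: 24 days.
Residual: 261 days.
Total: 1722 days.
1722 is a multiple of 7, so the 6th of December, 1860 falls on the same weekday: Thursday.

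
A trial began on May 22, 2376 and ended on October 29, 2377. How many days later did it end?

May 22, 2376 → May 22, 2377: 365 days.
May 2377: 31 − 22 = 9 days remain.
Then June (30), July (31), August (31), September (30): 30 + 31 + 31 + 30 = 122 days.
October 1–29, 2377: 29 days.
Residual: 160 days.
Total: 525 days.

525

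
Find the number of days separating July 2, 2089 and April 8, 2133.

From July 2, 2089 to July 2, 2132: 43 years, of which 10 contain a Feb 29 — 33×365 + 10×366 = 15705 days.
(2100 is not a leap year (divisible by 100 but not 400).)
July 2132: 31 − 2 = 29 days remain.
Then August (31), September (30), October (31), November (30), December (31), January (31), February 2133 (28), March (31): 31 + 30 + 31 + 30 + 31 + 31 + 28 + 31 = 243 days.
April 1–8, 2133: 8 days.
Residual: 280 days.
Total: 15985 days.

15985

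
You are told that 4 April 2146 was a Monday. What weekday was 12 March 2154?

Day-of-year of April 4, 2146: 94.
Day-of-year of March 12, 2154: 71.
2146 has 365 days, so 365 − 94 = 271 days remain in 2146.
Full years 2147–2153: 5 common + 2 leap = 5×365 + 2×366 = 2557 days.
Total: 271 + 2557 + 71 = 2899 days.
2899 mod 7 = 1, so 1 day after Monday is Tuesday.

Tuesday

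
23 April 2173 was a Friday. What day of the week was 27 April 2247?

Day-of-year of April 23, 2173: 113.
Day-of-year of April 27, 2247: 117.
2173 has 365 days, so 365 − 113 = 252 days remain in 2173.
Full years 2174–2246: 56 common + 17 leap = 56×365 + 17×366 = 26662 days.
Total: 252 + 26662 + 117 = 27031 days.
27031 mod 7 = 4, so 4 days after Friday is Tuesday.

Tuesday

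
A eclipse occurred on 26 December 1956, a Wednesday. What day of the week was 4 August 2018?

Saturday

Day-of-year of December 26, 1956: 361.
Day-of-year of August 4, 2018: 216.
1956 has 366 days, so 366 − 361 = 5 days remain in 1956.
Full years 1957–2017: 46 common + 15 leap = 46×365 + 15×366 = 22280 days.
Total: 5 + 22280 + 216 = 22501 days.
22501 mod 7 = 3, so 3 days after Wednesday is Saturday.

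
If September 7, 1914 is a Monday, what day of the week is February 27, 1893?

Monday

Count forward from the earlier date (February 27, 1893) to the later (September 7, 1914):
Day-of-year of February 27, 1893: 58.
Day-of-year of September 7, 1914: 250.
1893 has 365 days, so 365 − 58 = 307 days remain in 1893.
Full years 1894–1913: 16 common + 4 leap = 16×365 + 4×366 = 7304 days.
Total: 307 + 7304 + 250 = 7861 days.
7861 is a multiple of 7, so February 27, 1893 falls on the same weekday: Monday.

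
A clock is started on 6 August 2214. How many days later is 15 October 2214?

70

August 2214: 31 − 6 = 25 days remain.
Then September (30): 30 days.
October 1–15, 2214: 15 days.
Total: 25 + 30 + 15 = 70 days.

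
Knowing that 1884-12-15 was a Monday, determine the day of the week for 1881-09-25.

Sunday

Count forward from the earlier date (September 25, 1881) to the later (December 15, 1884):
Day-of-year of September 25, 1881: 268.
Day-of-year of December 15, 1884: 350.
1881 has 365 days, so 365 − 268 = 97 days remain in 1881.
Full years: 1882: 365; 1883: 365. Sum = 730.
Total: 97 + 730 + 350 = 1177 days.
1177 mod 7 = 1, so 1 day before Monday is Sunday.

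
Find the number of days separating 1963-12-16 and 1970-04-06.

2303

Day-of-year of December 16, 1963: 350.
Day-of-year of April 6, 1970: 96.
1963 has 365 days, so 365 − 350 = 15 days remain in 1963.
Full years: 1964: 366; 1965: 365; 1966: 365; 1967: 365; 1968: 366; 1969: 365. Sum = 2192.
Total: 15 + 2192 + 96 = 2303 days.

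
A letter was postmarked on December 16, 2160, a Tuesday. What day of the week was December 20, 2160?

Within December 2160: 20 − 16 = 4 days.
4 mod 7 = 4, so 4 days after Tuesday is Saturday.

Saturday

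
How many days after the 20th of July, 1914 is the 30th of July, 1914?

10

Within July 1914: 30 − 20 = 10 days.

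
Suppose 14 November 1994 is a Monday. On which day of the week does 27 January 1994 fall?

Thursday

Count forward from the earlier date (January 27, 1994) to the later (November 14, 1994):
January 1994: 31 − 27 = 4 days remain.
Then 9 full months totalling 273 days.
November 1–14, 1994: 14 days.
Total: 4 + 273 + 14 = 291 days.
291 mod 7 = 4, so 4 days before Monday is Thursday.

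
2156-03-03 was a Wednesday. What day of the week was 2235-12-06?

Sunday

From March 3, 2156 to March 3, 2235: 79 years, of which 18 contain a Feb 29 — 61×365 + 18×366 = 28853 days.
(2200 is not a leap year (divisible by 100 but not 400).)
March 2235: 31 − 3 = 28 days remain.
Then April (30), May (31), June (30), July (31), August (31), September (30), October (31), November (30): 30 + 31 + 30 + 31 + 31 + 30 + 31 + 30 = 244 days.
December 1–6, 2235: 6 days.
Residual: 278 days.
Total: 29131 days.
29131 mod 7 = 4, so 4 days after Wednesday is Sunday.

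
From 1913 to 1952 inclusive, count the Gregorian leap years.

10

Years divisible by 4 in [1913, 1952]: 1916, 1920, 1924, 1928, 1932, 1936, 1940, 1944, 1948, 1952.
No century exceptions apply. Count: 10.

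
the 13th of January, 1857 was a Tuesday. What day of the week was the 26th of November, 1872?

From January 13, 1857 to January 13, 1872: 15 years, of which 3 contain a Feb 29 — 12×365 + 3×366 = 5478 days.
January 1872: 31 − 13 = 18 days remain.
Then 9 full months totalling 274 days.
November 1–26, 1872: 26 days.
Residual: 318 days.
Total: 5796 days.
5796 is a multiple of 7, so the 26th of November, 1872 falls on the same weekday: Tuesday.

Tuesday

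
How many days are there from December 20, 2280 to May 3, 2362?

29718

From December 20, 2280 to December 20, 2361: 81 years, of which 19 contain a Feb 29 — 62×365 + 19×366 = 29584 days.
(2300 is not a leap year (divisible by 100 but not 400).)
December 2361: 31 − 20 = 11 days remain.
Then January (31), February 2362 (28), March (31), April (30): 31 + 28 + 31 + 30 = 120 days.
May 1–3, 2362: 3 days.
Residual: 134 days.
Total: 29718 days.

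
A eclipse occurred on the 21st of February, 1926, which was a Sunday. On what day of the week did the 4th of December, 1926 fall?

February 1926: 28 − 21 = 7 days remain (1926 is not a leap year, so February has 28 days).
Then 9 full months totalling 275 days.
December 1–4, 1926: 4 days.
Total: 7 + 275 + 4 = 286 days.
286 mod 7 = 6, so 6 days after Sunday is Saturday.

Saturday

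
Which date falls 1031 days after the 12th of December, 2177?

the 8th of October, 2180

Count 1031 days after December 12, 2177:
December 12, 2177 → December 12, 2178: 365 days.
December 12, 2178 → December 12, 2179: 365 days.
December 2179: 31 − 12 = 19 days remain.
Then 9 full months totalling 274 days.
October 1–8, 2180: 8 days.
Residual: 301 days.
Total: 1031 days.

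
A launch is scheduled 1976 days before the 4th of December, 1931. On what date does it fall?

the 7th of July, 1926

Count 1976 days before December 4, 1931:
Day-of-year of July 7, 1926: 188.
Day-of-year of December 4, 1931: 338.
1926 has 365 days, so 365 − 188 = 177 days remain in 1926.
Full years: 1927: 365; 1928: 366; 1929: 365; 1930: 365. Sum = 1461.
Total: 177 + 1461 + 338 = 1976 days.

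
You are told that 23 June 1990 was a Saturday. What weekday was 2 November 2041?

Day-of-year of June 23, 1990: 174.
Day-of-year of November 2, 2041: 306.
1990 has 365 days, so 365 − 174 = 191 days remain in 1990.
Full years 1991–2040: 37 common + 13 leap = 37×365 + 13×366 = 18263 days.
Total: 191 + 18263 + 306 = 18760 days.
18760 is a multiple of 7, so 2 November 2041 falls on the same weekday: Saturday.

Saturday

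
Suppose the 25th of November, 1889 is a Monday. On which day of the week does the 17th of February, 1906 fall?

Saturday

From November 25, 1889 to November 25, 1905: 16 years, of which 3 contain a Feb 29 — 13×365 + 3×366 = 5843 days.
(1900 is not a leap year (divisible by 100 but not 400).)
November 1905: 30 − 25 = 5 days remain.
Then December (31), January (31): 31 + 31 = 62 days.
February 1–17, 1906: 17 days (1906 is not a leap year).
Residual: 84 days.
Total: 5927 days.
5927 mod 7 = 5, so 5 days after Monday is Saturday.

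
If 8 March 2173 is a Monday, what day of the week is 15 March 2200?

From March 8, 2173 to March 8, 2200: 27 years, of which 6 contain a Feb 29 — 21×365 + 6×366 = 9861 days.
(2200 is not a leap year (divisible by 100 but not 400).)
Within March 2200: 15 − 8 = 7 days.
Total: 9868 days.
9868 mod 7 = 5, so 5 days after Monday is Saturday.

Saturday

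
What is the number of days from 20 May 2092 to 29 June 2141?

From May 20, 2092 to May 20, 2141: 49 years, of which 11 contain a Feb 29 — 38×365 + 11×366 = 17896 days.
(2100 is not a leap year (divisible by 100 but not 400).)
May 2141: 31 − 20 = 11 days remain.
June 1–29, 2141: 29 days.
Residual: 40 days.
Total: 17936 days.

17936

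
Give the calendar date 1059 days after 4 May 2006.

28 March 2009

Count 1059 days after May 4, 2006:
Day-of-year of May 4, 2006: 124.
Day-of-year of March 28, 2009: 87.
2006 has 365 days, so 365 − 124 = 241 days remain in 2006.
Full years: 2007: 365; 2008: 366. Sum = 731.
Total: 241 + 731 + 87 = 1059 days.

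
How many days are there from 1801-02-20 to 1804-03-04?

February 20, 1801 → February 20, 1802: 365 days.
February 20, 1802 → February 20, 1803: 365 days.
February 20, 1803 → February 20, 1804: 365 days.
February 1804: 29 − 20 = 9 days remain (1804 is a leap year, so February has 29 days).
March 1–4, 1804: 4 days.
Residual: 13 days.
Total: 1108 days.

1108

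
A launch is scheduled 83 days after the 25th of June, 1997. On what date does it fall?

the 16th of September, 1997

Count 83 days after June 25, 1997:
June 1997: 30 − 25 = 5 days remain.
Then July (31), August (31): 31 + 31 = 62 days.
September 1–16, 1997: 16 days.
Total: 5 + 62 + 16 = 83 days.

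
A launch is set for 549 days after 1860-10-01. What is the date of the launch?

1862-04-03

Count 549 days after October 1, 1860:
October 1, 1860 → October 1, 1861: 365 days.
October 1861: 31 − 1 = 30 days remain.
Then November (30), December (31), January (31), February 1862 (28), March (31): 30 + 31 + 31 + 28 + 31 = 151 days.
April 1–3, 1862: 3 days.
Residual: 184 days.
Total: 549 days.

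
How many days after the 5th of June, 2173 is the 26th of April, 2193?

7265

From June 5, 2173 to June 5, 2192: 19 years, of which 5 contain a Feb 29 — 14×365 + 5×366 = 6940 days.
June 2192: 30 − 5 = 25 days remain.
Then 9 full months totalling 274 days.
April 1–26, 2193: 26 days.
Residual: 325 days.
Total: 7265 days.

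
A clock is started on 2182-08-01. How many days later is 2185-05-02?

1005

Day-of-year of August 1, 2182: 213.
Day-of-year of May 2, 2185: 122.
2182 has 365 days, so 365 − 213 = 152 days remain in 2182.
Full years: 2183: 365; 2184: 366. Sum = 731.
Total: 152 + 731 + 122 = 1005 days.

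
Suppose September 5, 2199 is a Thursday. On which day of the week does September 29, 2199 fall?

Within September 2199: 29 − 5 = 24 days.
24 mod 7 = 3, so 3 days after Thursday is Sunday.

Sunday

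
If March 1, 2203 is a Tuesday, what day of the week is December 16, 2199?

Count forward from the earlier date (December 16, 2199) to the later (March 1, 2203):
December 16, 2199 → December 16, 2200: 365 days (2200 is not a leap year (divisible by 100 but not 400)).
December 16, 2200 → December 16, 2201: 365 days.
December 16, 2201 → December 16, 2202: 365 days.
December 2202: 31 − 16 = 15 days remain.
Then January (31), February 2203 (28): 31 + 28 = 59 days.
March 1, 2203: 1 day.
Residual: 75 days.
Total: 1170 days.
1170 mod 7 = 1, so 1 day before Tuesday is Monday.

Monday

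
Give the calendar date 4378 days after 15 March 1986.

10 March 1998

Count 4378 days after March 15, 1986:
From March 15, 1986 to March 15, 1997: 11 years, of which 3 contain a Feb 29 — 8×365 + 3×366 = 4018 days.
March 1997: 31 − 15 = 16 days remain.
Then 11 full months totalling 334 days.
March 1–10, 1998: 10 days.
Residual: 360 days.
Total: 4378 days.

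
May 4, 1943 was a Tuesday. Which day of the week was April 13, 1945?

Friday

May 4, 1943 → May 4, 1944: 366 days (1944 is a leap year).
May 1944: 31 − 4 = 27 days remain.
Then 10 full months totalling 304 days.
April 1–13, 1945: 13 days.
Residual: 344 days.
Total: 710 days.
710 mod 7 = 3, so 3 days after Tuesday is Friday.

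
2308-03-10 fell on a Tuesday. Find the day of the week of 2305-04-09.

Sunday

Count forward from the earlier date (April 9, 2305) to the later (March 10, 2308):
Day-of-year of April 9, 2305: 99.
Day-of-year of March 10, 2308: 70.
2305 has 365 days, so 365 − 99 = 266 days remain in 2305.
Full years: 2306: 365; 2307: 365. Sum = 730.
Total: 266 + 730 + 70 = 1066 days.
1066 mod 7 = 2, so 2 days before Tuesday is Sunday.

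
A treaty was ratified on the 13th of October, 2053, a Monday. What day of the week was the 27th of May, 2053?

Tuesday

Count forward from the earlier date (May 27, 2053) to the later (October 13, 2053):
May 2053: 31 − 27 = 4 days remain.
Then June (30), July (31), August (31), September (30): 30 + 31 + 31 + 30 = 122 days.
October 1–13, 2053: 13 days.
Total: 4 + 122 + 13 = 139 days.
139 mod 7 = 6, so 6 days before Monday is Tuesday.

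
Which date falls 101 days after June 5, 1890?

September 14, 1890

Count 101 days after June 5, 1890:
June 1890: 30 − 5 = 25 days remain.
Then July (31), August (31): 31 + 31 = 62 days.
September 1–14, 1890: 14 days.
Total: 25 + 62 + 14 = 101 days.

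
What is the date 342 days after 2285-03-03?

2286-02-08

Count 342 days after March 3, 2285:
Day-of-year of March 3, 2285: 62.
Day-of-year of February 8, 2286: 39.
2285 has 365 days, so 365 − 62 = 303 days remain in 2285.
Total: 303 + 39 = 342 days.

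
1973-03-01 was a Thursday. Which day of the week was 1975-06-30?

Monday

Day-of-year of March 1, 1973: 60.
Day-of-year of June 30, 1975: 181.
1973 has 365 days, so 365 − 60 = 305 days remain in 1973.
Full years: 1974: 365. Sum = 365.
Total: 305 + 365 + 181 = 851 days.
851 mod 7 = 4, so 4 days after Thursday is Monday.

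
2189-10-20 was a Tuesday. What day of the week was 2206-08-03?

Sunday

Day-of-year of October 20, 2189: 293.
Day-of-year of August 3, 2206: 215.
2189 has 365 days, so 365 − 293 = 72 days remain in 2189.
Full years 2190–2205: 13 common + 3 leap = 13×365 + 3×366 = 5843 days.
Total: 72 + 5843 + 215 = 6130 days.
6130 mod 7 = 5, so 5 days after Tuesday is Sunday.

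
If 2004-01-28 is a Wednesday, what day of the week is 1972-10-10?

Tuesday

Count forward from the earlier date (October 10, 1972) to the later (January 28, 2004):
From October 10, 1972 to October 10, 2003: 31 years, of which 7 contain a Feb 29 — 24×365 + 7×366 = 11322 days.
(2000 is a leap year (divisible by 400).)
October 2003: 31 − 10 = 21 days remain.
Then November (30), December (31): 30 + 31 = 61 days.
January 1–28, 2004: 28 days.
Residual: 110 days.
Total: 11432 days.
11432 mod 7 = 1, so 1 day before Wednesday is Tuesday.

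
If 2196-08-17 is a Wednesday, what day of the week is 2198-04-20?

Day-of-year of August 17, 2196: 230.
Day-of-year of April 20, 2198: 110.
2196 has 366 days, so 366 − 230 = 136 days remain in 2196.
Full years: 2197: 365. Sum = 365.
Total: 136 + 365 + 110 = 611 days.
611 mod 7 = 2, so 2 days after Wednesday is Friday.

Friday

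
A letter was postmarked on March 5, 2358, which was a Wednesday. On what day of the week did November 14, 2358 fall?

Friday

March 2358: 31 − 5 = 26 days remain.
Then April (30), May (31), June (30), July (31), August (31), September (30), October (31): 30 + 31 + 30 + 31 + 31 + 30 + 31 = 214 days.
November 1–14, 2358: 14 days.
Total: 26 + 214 + 14 = 254 days.
254 mod 7 = 2, so 2 days after Wednesday is Friday.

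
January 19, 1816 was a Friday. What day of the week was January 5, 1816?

Friday

Count forward from the earlier date (January 5, 1816) to the later (January 19, 1816):
Within January 1816: 19 − 5 = 14 days.
14 is a multiple of 7, so January 5, 1816 falls on the same weekday: Friday.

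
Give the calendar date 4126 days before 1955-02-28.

1943-11-12

Count 4126 days before February 28, 1955:
Day-of-year of November 12, 1943: 316.
Day-of-year of February 28, 1955: 59.
1943 has 365 days, so 365 − 316 = 49 days remain in 1943.
Full years 1944–1954: 8 common + 3 leap = 8×365 + 3×366 = 4018 days.
Total: 49 + 4018 + 59 = 4126 days.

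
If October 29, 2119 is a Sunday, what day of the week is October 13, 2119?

Friday

Count forward from the earlier date (October 13, 2119) to the later (October 29, 2119):
Within October 2119: 29 − 13 = 16 days.
16 mod 7 = 2, so 2 days before Sunday is Friday.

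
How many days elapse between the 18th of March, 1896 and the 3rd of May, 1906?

3697

From March 18, 1896 to March 18, 1906: 10 years, of which 1 contains a Feb 29 — 9×365 + 1×366 = 3651 days.
(1900 is not a leap year (divisible by 100 but not 400).)
March 1906: 31 − 18 = 13 days remain.
Then April (30): 30 days.
May 1–3, 1906: 3 days.
Residual: 46 days.
Total: 3697 days.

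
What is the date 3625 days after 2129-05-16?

2139-04-19

Count 3625 days after May 16, 2129:
Day-of-year of May 16, 2129: 136.
Day-of-year of April 19, 2139: 109.
2129 has 365 days, so 365 − 136 = 229 days remain in 2129.
Full years 2130–2138: 7 common + 2 leap = 7×365 + 2×366 = 3287 days.
Total: 229 + 3287 + 109 = 3625 days.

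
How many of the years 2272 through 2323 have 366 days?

12

Years divisible by 4: 2272, 2276, …, 2320 — 13 in all.
Of these, 2300 is divisible by 100 but not 400, so not leap.
Leap years: 13 − 1 = 12.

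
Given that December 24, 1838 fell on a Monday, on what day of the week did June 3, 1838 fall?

Count forward from the earlier date (June 3, 1838) to the later (December 24, 1838):
June 1838: 30 − 3 = 27 days remain.
Then July (31), August (31), September (30), October (31), November (30): 31 + 31 + 30 + 31 + 30 = 153 days.
December 1–24, 1838: 24 days.
Total: 27 + 153 + 24 = 204 days.
204 mod 7 = 1, so 1 day before Monday is Sunday.

Sunday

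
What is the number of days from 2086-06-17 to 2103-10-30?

From June 17, 2086 to June 17, 2103: 17 years, of which 3 contain a Feb 29 — 14×365 + 3×366 = 6208 days.
(2100 is not a leap year (divisible by 100 but not 400).)
June 2103: 30 − 17 = 13 days remain.
Then July (31), August (31), September (30): 31 + 31 + 30 = 92 days.
October 1–30, 2103: 30 days.
Residual: 135 days.
Total: 6343 days.

6343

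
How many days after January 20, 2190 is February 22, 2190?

January 2190: 31 − 20 = 11 days remain.
February 1–22, 2190: 22 days (2190 is not a leap year).
Total: 11 + 22 = 33 days.

33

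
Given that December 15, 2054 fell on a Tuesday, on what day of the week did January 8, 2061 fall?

December 15, 2054 → December 15, 2055: 365 days.
December 15, 2055 → December 15, 2056: 366 days (2056 is a leap year).
December 15, 2056 → December 15, 2057: 365 days.
December 15, 2057 → December 15, 2058: 365 days.
December 15, 2058 → December 15, 2059: 365 days.
December 15, 2059 → December 15, 2060: 366 days (2060 is a leap year).
December 2060: 31 − 15 = 16 days remain.
January 1–8, 2061: 8 days.
Residual: 24 days.
Total: 2216 days.
2216 mod 7 = 4, so 4 days after Tuesday is Saturday.

Saturday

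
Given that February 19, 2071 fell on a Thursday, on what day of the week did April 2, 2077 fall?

Day-of-year of February 19, 2071: 50.
Day-of-year of April 2, 2077: 92.
2071 has 365 days, so 365 − 50 = 315 days remain in 2071.
Full years: 2072: 366; 2073: 365; 2074: 365; 2075: 365; 2076: 366. Sum = 1827.
Total: 315 + 1827 + 92 = 2234 days.
2234 mod 7 = 1, so 1 day after Thursday is Friday.

Friday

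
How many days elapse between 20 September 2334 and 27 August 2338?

September 20, 2334 → September 20, 2335: 365 days.
September 20, 2335 → September 20, 2336: 366 days (2336 is a leap year).
September 20, 2336 → September 20, 2337: 365 days.
September 2337: 30 − 20 = 10 days remain.
Then 10 full months totalling 304 days.
August 1–27, 2338: 27 days.
Residual: 341 days.
Total: 1437 days.

1437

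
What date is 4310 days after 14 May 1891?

3 March 1903

Count 4310 days after May 14, 1891:
From May 14, 1891 to May 14, 1902: 11 years, of which 2 contain a Feb 29 — 9×365 + 2×366 = 4017 days.
(1900 is not a leap year (divisible by 100 but not 400).)
May 1902: 31 − 14 = 17 days remain.
Then 9 full months totalling 273 days.
March 1–3, 1903: 3 days.
Residual: 293 days.
Total: 4310 days.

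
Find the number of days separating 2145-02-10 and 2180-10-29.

13045

Day-of-year of February 10, 2145: 41.
Day-of-year of October 29, 2180: 303.
2145 has 365 days, so 365 − 41 = 324 days remain in 2145.
Full years 2146–2179: 26 common + 8 leap = 26×365 + 8×366 = 12418 days.
Total: 324 + 12418 + 303 = 13045 days.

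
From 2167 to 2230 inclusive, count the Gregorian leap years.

Years divisible by 4: 2168, 2172, …, 2228 — 16 in all.
Of these, 2200 is divisible by 100 but not 400, so not leap.
Leap years: 16 − 1 = 15.

15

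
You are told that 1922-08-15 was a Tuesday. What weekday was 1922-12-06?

August 1922: 31 − 15 = 16 days remain.
Then September (30), October (31), November (30): 30 + 31 + 30 = 91 days.
December 1–6, 1922: 6 days.
Total: 16 + 91 + 6 = 113 days.
113 mod 7 = 1, so 1 day after Tuesday is Wednesday.

Wednesday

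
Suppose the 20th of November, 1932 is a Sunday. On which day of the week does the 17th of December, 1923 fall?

Count forward from the earlier date (December 17, 1923) to the later (November 20, 1932):
From December 17, 1923 to December 17, 1931: 8 years, of which 2 contain a Feb 29 — 6×365 + 2×366 = 2922 days.
December 1931: 31 − 17 = 14 days remain.
Then 10 full months totalling 305 days.
November 1–20, 1932: 20 days.
Residual: 339 days.
Total: 3261 days.
3261 mod 7 = 6, so 6 days before Sunday is Monday.

Monday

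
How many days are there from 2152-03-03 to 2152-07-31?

March 2152: 31 − 3 = 28 days remain.
Then April (30), May (31), June (30): 30 + 31 + 30 = 91 days.
July 1–31, 2152: 31 days.
Total: 28 + 91 + 31 = 150 days.

150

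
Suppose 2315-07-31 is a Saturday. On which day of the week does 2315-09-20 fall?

Monday

July 2315: 31 − 31 = 0 days remain.
Then August (31): 31 days.
September 1–20, 2315: 20 days.
Total: 0 + 31 + 20 = 51 days.
51 mod 7 = 2, so 2 days after Saturday is Monday.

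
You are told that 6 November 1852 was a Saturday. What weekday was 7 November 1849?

Count forward from the earlier date (November 7, 1849) to the later (November 6, 1852):
November 7, 1849 → November 7, 1850: 365 days.
November 7, 1850 → November 7, 1851: 365 days.
November 1851: 30 − 7 = 23 days remain.
Then 11 full months totalling 336 days.
November 1–6, 1852: 6 days.
Residual: 365 days.
Total: 1095 days.
1095 mod 7 = 3, so 3 days before Saturday is Wednesday.

Wednesday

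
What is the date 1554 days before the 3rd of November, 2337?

the 2nd of August, 2333

Count 1554 days before November 3, 2337:
Day-of-year of August 2, 2333: 214.
Day-of-year of November 3, 2337: 307.
2333 has 365 days, so 365 − 214 = 151 days remain in 2333.
Full years: 2334: 365; 2335: 365; 2336: 366. Sum = 1096.
Total: 151 + 1096 + 307 = 1554 days.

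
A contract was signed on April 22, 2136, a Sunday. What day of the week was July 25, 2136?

Wednesday

April 2136: 30 − 22 = 8 days remain.
Then May (31), June (30): 31 + 30 = 61 days.
July 1–25, 2136: 25 days.
Total: 8 + 61 + 25 = 94 days.
94 mod 7 = 3, so 3 days after Sunday is Wednesday.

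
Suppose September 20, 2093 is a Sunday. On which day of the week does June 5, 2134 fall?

Saturday

From September 20, 2093 to September 20, 2133: 40 years, of which 9 contain a Feb 29 — 31×365 + 9×366 = 14609 days.
(2100 is not a leap year (divisible by 100 but not 400).)
September 2133: 30 − 20 = 10 days remain.
Then October (31), November (30), December (31), January (31), February 2134 (28), March (31), April (30), May (31): 31 + 30 + 31 + 31 + 28 + 31 + 30 + 31 = 243 days.
June 1–5, 2134: 5 days.
Residual: 258 days.
Total: 14867 days.
14867 mod 7 = 6, so 6 days after Sunday is Saturday.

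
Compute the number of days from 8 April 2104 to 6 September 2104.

151

April 2104: 30 − 8 = 22 days remain.
Then May (31), June (30), July (31), August (31): 31 + 30 + 31 + 31 = 123 days.
September 1–6, 2104: 6 days.
Total: 22 + 123 + 6 = 151 days.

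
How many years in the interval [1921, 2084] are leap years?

41

Years divisible by 4: 1924, 1928, …, 2084 — 41 in all.
2000 is divisible by 400, so still leap.
No century exceptions apply. Count: 41.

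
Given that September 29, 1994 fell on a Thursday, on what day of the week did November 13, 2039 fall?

Day-of-year of September 29, 1994: 272.
Day-of-year of November 13, 2039: 317.
1994 has 365 days, so 365 − 272 = 93 days remain in 1994.
Full years 1995–2038: 33 common + 11 leap = 33×365 + 11×366 = 16071 days.
Total: 93 + 16071 + 317 = 16481 days.
16481 mod 7 = 3, so 3 days after Thursday is Sunday.

Sunday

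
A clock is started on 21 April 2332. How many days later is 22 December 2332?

245

April 2332: 30 − 21 = 9 days remain.
Then May (31), June (30), July (31), August (31), September (30), October (31), November (30): 31 + 30 + 31 + 31 + 30 + 31 + 30 = 214 days.
December 1–22, 2332: 22 days.
Total: 9 + 214 + 22 = 245 days.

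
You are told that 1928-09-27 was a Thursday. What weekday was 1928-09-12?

Wednesday

Count forward from the earlier date (September 12, 1928) to the later (September 27, 1928):
Within September 1928: 27 − 12 = 15 days.
15 mod 7 = 1, so 1 day before Thursday is Wednesday.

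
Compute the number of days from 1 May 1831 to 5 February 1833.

Day-of-year of May 1, 1831: 121.
Day-of-year of February 5, 1833: 36.
1831 has 365 days, so 365 − 121 = 244 days remain in 1831.
Full years: 1832: 366. Sum = 366.
Total: 244 + 366 + 36 = 646 days.

646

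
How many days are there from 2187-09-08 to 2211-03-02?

8575

From September 8, 2187 to September 8, 2210: 23 years, of which 5 contain a Feb 29 — 18×365 + 5×366 = 8400 days.
(2200 is not a leap year (divisible by 100 but not 400).)
September 2210: 30 − 8 = 22 days remain.
Then October (31), November (30), December (31), January (31), February 2211 (28): 31 + 30 + 31 + 31 + 28 = 151 days.
March 1–2, 2211: 2 days.
Residual: 175 days.
Total: 8575 days.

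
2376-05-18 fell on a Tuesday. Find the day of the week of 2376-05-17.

Monday

Count forward from the earlier date (May 17, 2376) to the later (May 18, 2376):
Within May 2376: 18 − 17 = 1 day.
1 mod 7 = 1, so 1 day before Tuesday is Monday.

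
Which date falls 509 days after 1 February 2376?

24 June 2377

Count 509 days after February 1, 2376:
February 1, 2376 → February 1, 2377: 366 days (2376 is a leap year).
February 2377: 28 − 1 = 27 days remain (2377 is not a leap year, so February has 28 days).
Then March (31), April (30), May (31): 31 + 30 + 31 = 92 days.
June 1–24, 2377: 24 days.
Residual: 143 days.
Total: 509 days.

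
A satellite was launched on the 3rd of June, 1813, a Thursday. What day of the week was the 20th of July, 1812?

Count forward from the earlier date (July 20, 1812) to the later (June 3, 1813):
July 1812: 31 − 20 = 11 days remain.
Then 10 full months totalling 304 days.
June 1–3, 1813: 3 days.
Total: 11 + 304 + 3 = 318 days.
318 mod 7 = 3, so 3 days before Thursday is Monday.

Monday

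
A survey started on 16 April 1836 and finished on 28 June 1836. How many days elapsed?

73

April 1836: 30 − 16 = 14 days remain.
Then May (31): 31 days.
June 1–28, 1836: 28 days.
Total: 14 + 31 + 28 = 73 days.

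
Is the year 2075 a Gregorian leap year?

2075 is not a leap year.

No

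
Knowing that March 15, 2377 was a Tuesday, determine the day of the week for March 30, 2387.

Monday

Day-of-year of March 15, 2377: 74.
Day-of-year of March 30, 2387: 89.
2377 has 365 days, so 365 − 74 = 291 days remain in 2377.
Full years 2378–2386: 7 common + 2 leap = 7×365 + 2×366 = 3287 days.
Total: 291 + 3287 + 89 = 3667 days.
3667 mod 7 = 6, so 6 days after Tuesday is Monday.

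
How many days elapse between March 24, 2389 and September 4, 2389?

164

March 2389: 31 − 24 = 7 days remain.
Then April (30), May (31), June (30), July (31), August (31): 30 + 31 + 30 + 31 + 31 = 153 days.
September 1–4, 2389: 4 days.
Total: 7 + 153 + 4 = 164 days.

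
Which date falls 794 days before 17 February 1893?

16 December 1890

Count 794 days before February 17, 1893:
Day-of-year of December 16, 1890: 350.
Day-of-year of February 17, 1893: 48.
1890 has 365 days, so 365 − 350 = 15 days remain in 1890.
Full years: 1891: 365; 1892: 366. Sum = 731.
Total: 15 + 731 + 48 = 794 days.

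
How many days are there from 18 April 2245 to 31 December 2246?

622

April 18, 2245 → April 18, 2246: 365 days.
April 2246: 30 − 18 = 12 days remain.
Then May (31), June (30), July (31), August (31), September (30), October (31), November (30): 31 + 30 + 31 + 31 + 30 + 31 + 30 = 214 days.
December 1–31, 2246: 31 days.
Residual: 257 days.
Total: 622 days.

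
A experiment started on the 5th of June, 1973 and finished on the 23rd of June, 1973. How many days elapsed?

18

Within June 1973: 23 − 5 = 18 days.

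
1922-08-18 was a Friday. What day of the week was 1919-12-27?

Count forward from the earlier date (December 27, 1919) to the later (August 18, 1922):
Day-of-year of December 27, 1919: 361.
Day-of-year of August 18, 1922: 230.
1919 has 365 days, so 365 − 361 = 4 days remain in 1919.
Full years: 1920: 366; 1921: 365. Sum = 731.
Total: 4 + 731 + 230 = 965 days.
965 mod 7 = 6, so 6 days before Friday is Saturday.

Saturday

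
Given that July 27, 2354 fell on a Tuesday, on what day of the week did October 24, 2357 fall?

Thursday

Day-of-year of July 27, 2354: 208.
Day-of-year of October 24, 2357: 297.
2354 has 365 days, so 365 − 208 = 157 days remain in 2354.
Full years: 2355: 365; 2356: 366. Sum = 731.
Total: 157 + 731 + 297 = 1185 days.
1185 mod 7 = 2, so 2 days after Tuesday is Thursday.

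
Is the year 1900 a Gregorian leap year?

1900 is not a leap year (divisible by 100 but not 400).

No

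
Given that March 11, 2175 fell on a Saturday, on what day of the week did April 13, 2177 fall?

Sunday

March 11, 2175 → March 11, 2176: 366 days (2176 is a leap year).
March 11, 2176 → March 11, 2177: 365 days.
March 2177: 31 − 11 = 20 days remain.
April 1–13, 2177: 13 days.
Residual: 33 days.
Total: 764 days.
764 mod 7 = 1, so 1 day after Saturday is Sunday.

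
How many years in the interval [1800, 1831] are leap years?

Years divisible by 4 in [1800, 1831]: 1800, 1804, 1808, 1812, 1816, 1820, 1824, 1828.
Of these, 1800 is divisible by 100 but not 400, so not leap.
Leap years: 8 − 1 = 7.

7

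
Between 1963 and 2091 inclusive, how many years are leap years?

Years divisible by 4: 1964, 1968, …, 2088 — 32 in all.
2000 is divisible by 400, so still leap.
No century exceptions apply. Count: 32.

32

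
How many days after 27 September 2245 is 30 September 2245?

3

Within September 2245: 30 − 27 = 3 days.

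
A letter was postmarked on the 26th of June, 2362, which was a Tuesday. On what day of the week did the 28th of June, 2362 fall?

Thursday

Within June 2362: 28 − 26 = 2 days.
2 mod 7 = 2, so 2 days after Tuesday is Thursday.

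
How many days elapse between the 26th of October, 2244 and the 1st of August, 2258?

Day-of-year of October 26, 2244: 300.
Day-of-year of August 1, 2258: 213.
2244 has 366 days, so 366 − 300 = 66 days remain in 2244.
Full years 2245–2257: 10 common + 3 leap = 10×365 + 3×366 = 4748 days.
Total: 66 + 4748 + 213 = 5027 days.

5027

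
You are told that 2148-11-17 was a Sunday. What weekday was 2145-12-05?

Sunday

Count forward from the earlier date (December 5, 2145) to the later (November 17, 2148):
December 5, 2145 → December 5, 2146: 365 days.
December 5, 2146 → December 5, 2147: 365 days.
December 2147: 31 − 5 = 26 days remain.
Then 10 full months totalling 305 days.
November 1–17, 2148: 17 days.
Residual: 348 days.
Total: 1078 days.
1078 is a multiple of 7, so 2145-12-05 falls on the same weekday: Sunday.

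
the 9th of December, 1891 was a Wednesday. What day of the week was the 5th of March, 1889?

Tuesday

Count forward from the earlier date (March 5, 1889) to the later (December 9, 1891):
March 5, 1889 → March 5, 1890: 365 days.
March 5, 1890 → March 5, 1891: 365 days.
March 1891: 31 − 5 = 26 days remain.
Then April (30), May (31), June (30), July (31), August (31), September (30), October (31), November (30): 30 + 31 + 30 + 31 + 31 + 30 + 31 + 30 = 244 days.
December 1–9, 1891: 9 days.
Residual: 279 days.
Total: 1009 days.
1009 mod 7 = 1, so 1 day before Wednesday is Tuesday.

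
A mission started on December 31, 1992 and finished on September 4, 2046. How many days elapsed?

From December 31, 1992 to December 31, 2045: 53 years, of which 13 contain a Feb 29 — 40×365 + 13×366 = 19358 days.
(2000 is a leap year (divisible by 400).)
December 2045: 31 − 31 = 0 days remain.
Then January (31), February 2046 (28), March (31), April (30), May (31), June (30), July (31), August (31): 31 + 28 + 31 + 30 + 31 + 30 + 31 + 31 = 243 days.
September 1–4, 2046: 4 days.
Residual: 247 days.
Total: 19605 days.

19605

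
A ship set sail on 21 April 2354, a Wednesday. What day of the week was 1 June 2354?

April 2354: 30 − 21 = 9 days remain.
Then May (31): 31 days.
June 1, 2354: 1 day.
Total: 9 + 31 + 1 = 41 days.
41 mod 7 = 6, so 6 days after Wednesday is Tuesday.

Tuesday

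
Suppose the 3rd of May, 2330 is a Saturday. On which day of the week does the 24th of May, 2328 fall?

Thursday

Count forward from the earlier date (May 24, 2328) to the later (May 3, 2330):
Day-of-year of May 24, 2328: 145.
Day-of-year of May 3, 2330: 123.
2328 has 366 days, so 366 − 145 = 221 days remain in 2328.
Full years: 2329: 365. Sum = 365.
Total: 221 + 365 + 123 = 709 days.
709 mod 7 = 2, so 2 days before Saturday is Thursday.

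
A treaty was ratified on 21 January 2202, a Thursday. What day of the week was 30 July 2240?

Thursday

Day-of-year of January 21, 2202: 21.
Day-of-year of July 30, 2240: 212.
2202 has 365 days, so 365 − 21 = 344 days remain in 2202.
Full years 2203–2239: 28 common + 9 leap = 28×365 + 9×366 = 13514 days.
Total: 344 + 13514 + 212 = 14070 days.
14070 is a multiple of 7, so 30 July 2240 falls on the same weekday: Thursday.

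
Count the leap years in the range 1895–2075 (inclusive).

Years divisible by 4: 1896, 1900, …, 2072 — 45 in all.
Of these, 1900 is divisible by 100 but not 400, so not leap.
2000 is divisible by 400, so still leap.
Leap years: 45 − 1 = 44.

44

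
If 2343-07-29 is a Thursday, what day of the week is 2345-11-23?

Friday

Day-of-year of July 29, 2343: 210.
Day-of-year of November 23, 2345: 327.
2343 has 365 days, so 365 − 210 = 155 days remain in 2343.
Full years: 2344: 366. Sum = 366.
Total: 155 + 366 + 327 = 848 days.
848 mod 7 = 1, so 1 day after Thursday is Friday.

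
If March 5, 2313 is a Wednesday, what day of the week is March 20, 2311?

Count forward from the earlier date (March 20, 2311) to the later (March 5, 2313):
March 20, 2311 → March 20, 2312: 366 days (2312 is a leap year).
March 2312: 31 − 20 = 11 days remain.
Then 11 full months totalling 334 days.
March 1–5, 2313: 5 days.
Residual: 350 days.
Total: 716 days.
716 mod 7 = 2, so 2 days before Wednesday is Monday.

Monday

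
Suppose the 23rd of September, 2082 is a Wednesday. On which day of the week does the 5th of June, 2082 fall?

Count forward from the earlier date (June 5, 2082) to the later (September 23, 2082):
June 2082: 30 − 5 = 25 days remain.
Then July (31), August (31): 31 + 31 = 62 days.
September 1–23, 2082: 23 days.
Total: 25 + 62 + 23 = 110 days.
110 mod 7 = 5, so 5 days before Wednesday is Friday.

Friday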